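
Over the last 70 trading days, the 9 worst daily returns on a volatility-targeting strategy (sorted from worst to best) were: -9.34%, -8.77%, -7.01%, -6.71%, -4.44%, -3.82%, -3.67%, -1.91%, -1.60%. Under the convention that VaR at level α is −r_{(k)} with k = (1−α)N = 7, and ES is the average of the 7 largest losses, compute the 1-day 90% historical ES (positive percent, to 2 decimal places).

The 7 worst returns sum to -43.76%.
ES = −(-43.76%) / 7 = 6.2514…% ≈ 6.25%.

6.25%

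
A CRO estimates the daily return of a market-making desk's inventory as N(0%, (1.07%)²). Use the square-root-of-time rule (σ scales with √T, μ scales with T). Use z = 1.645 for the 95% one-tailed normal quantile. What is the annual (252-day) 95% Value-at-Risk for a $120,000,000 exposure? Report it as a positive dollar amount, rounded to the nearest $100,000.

$33,500,000

σ_{252d} = 1.07% × √252 = 16.986%.
VaR = 1.645 × 16.986% = 27.942%.
On $120,000,000: 0.27942 × $120,000,000 = $33,530,400.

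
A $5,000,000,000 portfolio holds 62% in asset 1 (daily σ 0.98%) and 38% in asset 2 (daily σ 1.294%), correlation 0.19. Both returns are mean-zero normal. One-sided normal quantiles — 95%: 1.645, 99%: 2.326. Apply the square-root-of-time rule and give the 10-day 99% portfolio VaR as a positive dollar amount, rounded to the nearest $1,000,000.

$313,000,000

σ_p = √(0.62²·0.98² + 0.38²·1.294² + 2·0.19·0.62·0.38·0.98·1.294) = 0.851%.
σ_{10d} = 0.851% × √10 = 2.691%.
VaR = 2.326 × 2.691% = 6.259%; on $5,000,000,000 that is $312,950,000.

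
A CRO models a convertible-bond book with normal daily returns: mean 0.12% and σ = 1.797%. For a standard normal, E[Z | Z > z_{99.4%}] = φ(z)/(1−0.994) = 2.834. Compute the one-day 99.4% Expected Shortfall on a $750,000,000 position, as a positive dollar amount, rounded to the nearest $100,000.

$37,300,000

ES = −(0.12%) + 1.797% × 2.834 = 4.973%.
On $750,000,000: 0.04973 × $750,000,000 = $37,297,500.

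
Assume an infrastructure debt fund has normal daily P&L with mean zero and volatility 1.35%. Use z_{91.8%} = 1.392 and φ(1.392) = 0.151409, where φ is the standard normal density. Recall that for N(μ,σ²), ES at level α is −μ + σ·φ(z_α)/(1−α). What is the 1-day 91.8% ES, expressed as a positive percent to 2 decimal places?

Tail multiplier: φ(z)/(1−α) = 0.151409 / 0.082 = 1.846.
ES = 1.35% × 1.846 = 2.492%.

2.49%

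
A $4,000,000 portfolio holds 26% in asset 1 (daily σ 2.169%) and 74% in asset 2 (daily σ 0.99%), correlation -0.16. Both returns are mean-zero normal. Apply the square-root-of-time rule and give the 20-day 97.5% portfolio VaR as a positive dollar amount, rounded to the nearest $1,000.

$298,000

σ_p = √(0.26²·2.169² + 0.74²·0.99² + 2·-0.16·0.26·0.74·2.169·0.99) = 0.850%.
σ_{20d} = 0.850% × √20 = 3.801%.
z(97.5%) = 1.960.
VaR = 1.960 × 3.801% = 7.450%; on $4,000,000 that is $298,000.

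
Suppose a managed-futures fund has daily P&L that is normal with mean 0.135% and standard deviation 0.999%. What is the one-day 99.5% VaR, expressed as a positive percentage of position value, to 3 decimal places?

2.438%

At 99.5% one-sided, z = 2.576.
VaR = −μ + z·σ = −(0.135%) + 2.576 × 0.999% = 2.438%.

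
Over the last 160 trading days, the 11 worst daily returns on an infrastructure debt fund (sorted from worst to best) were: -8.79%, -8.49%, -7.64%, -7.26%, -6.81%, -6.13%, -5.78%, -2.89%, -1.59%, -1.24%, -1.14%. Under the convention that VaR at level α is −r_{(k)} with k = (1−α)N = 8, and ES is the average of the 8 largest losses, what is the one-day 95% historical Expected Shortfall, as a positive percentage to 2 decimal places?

6.72%

The 8 worst returns sum to -53.79%.
ES = −(-53.79%) / 8 = 6.72375% ≈ 6.72%.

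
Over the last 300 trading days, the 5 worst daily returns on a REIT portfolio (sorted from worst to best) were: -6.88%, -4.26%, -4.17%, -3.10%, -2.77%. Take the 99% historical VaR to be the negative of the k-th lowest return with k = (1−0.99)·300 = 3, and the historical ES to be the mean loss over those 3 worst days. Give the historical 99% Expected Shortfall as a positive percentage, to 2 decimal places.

5.10%

The 3 worst returns sum to -15.31%.
ES = −(-15.31%) / 3 = 5.1033…% ≈ 5.10%.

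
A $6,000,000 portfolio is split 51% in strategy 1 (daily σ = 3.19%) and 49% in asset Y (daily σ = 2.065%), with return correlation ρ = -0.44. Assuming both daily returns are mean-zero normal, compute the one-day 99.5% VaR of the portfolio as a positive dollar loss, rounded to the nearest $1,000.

$230,000

σ_p² = 0.51²·3.19² + 0.49²·2.065² + 2·-0.44·0.51·0.49·3.19·2.065 = 2.2220 (%²).
σ_p = √2.2220 = 1.491%.
At 99.5%, z = 2.576.
VaR = 2.576 × 1.491% = 3.841%; on $6,000,000 that is $230,460.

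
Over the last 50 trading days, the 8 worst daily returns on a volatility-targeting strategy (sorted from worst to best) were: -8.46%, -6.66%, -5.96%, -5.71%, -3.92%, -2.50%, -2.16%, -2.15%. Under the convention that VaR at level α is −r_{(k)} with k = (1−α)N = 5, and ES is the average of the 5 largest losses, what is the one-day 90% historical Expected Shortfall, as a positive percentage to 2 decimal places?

The 5 worst returns sum to -30.71%.
ES = −(-30.71%) / 5 = 6.142% ≈ 6.14%.

6.14%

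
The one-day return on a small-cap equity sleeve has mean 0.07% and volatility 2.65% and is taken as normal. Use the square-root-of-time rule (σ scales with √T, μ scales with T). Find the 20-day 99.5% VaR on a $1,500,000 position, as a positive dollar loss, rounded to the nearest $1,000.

$437,000

At 99.5%, z = 2.576.
σ_{20d} = 2.65% × √20 = 11.851%; μ_{20d} = 20 × 0.07% = 1.400%.
VaR = −(1.400%) + 2.576 × 11.851% = 29.128%.
On $1,500,000: 0.29128 × $1,500,000 = $436,920.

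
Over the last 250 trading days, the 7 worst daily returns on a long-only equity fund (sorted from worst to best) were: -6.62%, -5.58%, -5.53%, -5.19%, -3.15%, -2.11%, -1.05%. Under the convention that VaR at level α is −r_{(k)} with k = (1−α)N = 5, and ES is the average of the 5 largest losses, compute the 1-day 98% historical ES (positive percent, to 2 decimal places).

The 5 worst returns sum to -26.07%.
ES = −(-26.07%) / 5 = 5.214% ≈ 5.21%.

5.21%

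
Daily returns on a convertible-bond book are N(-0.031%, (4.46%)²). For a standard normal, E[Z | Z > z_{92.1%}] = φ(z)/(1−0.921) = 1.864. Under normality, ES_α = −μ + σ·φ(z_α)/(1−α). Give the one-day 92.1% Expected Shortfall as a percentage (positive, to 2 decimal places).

8.34%

ES = −(-0.031%) + 4.46% × 1.864 = 8.344%.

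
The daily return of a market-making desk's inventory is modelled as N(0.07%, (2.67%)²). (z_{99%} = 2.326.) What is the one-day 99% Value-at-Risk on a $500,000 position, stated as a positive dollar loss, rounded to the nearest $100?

VaR = −μ + z·σ = −(0.07%) + 2.326 × 2.67% = 6.140%.
On $500,000: 0.06140 × $500,000 = $30,700.

$30,700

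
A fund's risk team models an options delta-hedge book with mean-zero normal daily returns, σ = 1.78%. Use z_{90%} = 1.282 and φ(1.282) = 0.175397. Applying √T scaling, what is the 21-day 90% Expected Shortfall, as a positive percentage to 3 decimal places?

σ_{21d} = 1.78% × √21 = 8.157%.
ES multiplier = φ(z)/(1−α) = 0.175397/0.1 = 1.754.
ES = 8.157% × 1.754 = 14.307%.

14.307%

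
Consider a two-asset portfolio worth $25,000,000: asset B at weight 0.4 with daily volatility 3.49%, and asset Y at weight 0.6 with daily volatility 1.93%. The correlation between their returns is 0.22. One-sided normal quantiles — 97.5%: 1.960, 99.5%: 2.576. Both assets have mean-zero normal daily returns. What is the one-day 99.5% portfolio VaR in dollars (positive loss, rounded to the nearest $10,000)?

σ_p² = 0.4²·3.49² + 0.6²·1.93² + 2·0.22·0.4·0.6·3.49·1.93 = 4.0011 (%²).
σ_p = √4.0011 = 2.000%.
VaR = 2.576 × 2.000% = 5.152%; on $25,000,000 that is $1,288,000.

$1,290,000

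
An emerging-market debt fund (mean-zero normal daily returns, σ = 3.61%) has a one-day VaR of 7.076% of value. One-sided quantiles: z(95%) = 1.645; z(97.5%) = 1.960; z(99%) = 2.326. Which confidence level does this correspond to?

Implied z = VaR/σ = 7.076 / 3.61 = 1.960.
This matches z(97.5%) = 1.960.

97.5%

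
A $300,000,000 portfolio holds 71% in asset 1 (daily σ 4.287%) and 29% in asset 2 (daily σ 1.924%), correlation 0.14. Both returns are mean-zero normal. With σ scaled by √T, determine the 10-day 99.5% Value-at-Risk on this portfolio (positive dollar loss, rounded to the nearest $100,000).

$77,500,000

σ_p = √(0.71²·4.287² + 0.29²·1.924² + 2·0.14·0.71·0.29·4.287·1.924) = 3.170%.
σ_{10d} = 3.170% × √10 = 10.024%.
z(99.5%) = 2.576.
VaR = 2.576 × 10.024% = 25.822%; on $300,000,000 that is $77,466,000.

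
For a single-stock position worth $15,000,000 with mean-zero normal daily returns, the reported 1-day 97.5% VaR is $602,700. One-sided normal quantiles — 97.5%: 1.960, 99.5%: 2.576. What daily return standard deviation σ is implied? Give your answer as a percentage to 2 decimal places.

2.05%

VaR as a fraction: $602,700 / $15,000,000 = 4.018%.
σ = VaR / z = 4.018% / 1.960 = 2.050%.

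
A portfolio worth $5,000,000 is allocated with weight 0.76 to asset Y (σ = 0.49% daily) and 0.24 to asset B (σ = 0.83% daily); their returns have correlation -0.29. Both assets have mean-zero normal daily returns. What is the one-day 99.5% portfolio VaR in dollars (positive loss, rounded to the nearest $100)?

$47,400

σ_p² = 0.76²·0.49² + 0.24²·0.83² + 2·-0.29·0.76·0.24·0.49·0.83 = 0.1353 (%²).
σ_p = √0.1353 = 0.368%.
At 99.5%, z = 2.576.
VaR = 2.576 × 0.368% = 0.948%; on $5,000,000 that is $47,400.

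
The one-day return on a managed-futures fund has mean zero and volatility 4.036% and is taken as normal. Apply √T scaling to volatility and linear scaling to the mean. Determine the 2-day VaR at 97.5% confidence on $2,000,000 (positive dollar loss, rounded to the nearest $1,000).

$224,000

At 97.5%, z = 1.960.
σ_{2d} = 4.036% × √2 = 5.708%.
VaR = 1.960 × 5.708% = 11.188%.
On $2,000,000: 0.11188 × $2,000,000 = $223,760.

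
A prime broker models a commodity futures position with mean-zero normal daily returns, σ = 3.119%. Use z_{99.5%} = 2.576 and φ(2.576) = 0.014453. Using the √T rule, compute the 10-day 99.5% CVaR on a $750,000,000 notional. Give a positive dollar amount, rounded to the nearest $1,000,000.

σ_{10d} = 3.119% × √10 = 9.863%.
ES multiplier = φ(z)/(1−α) = 0.014453/0.005 = 2.891.
ES = 9.863% × 2.891 = 28.514%; on $750,000,000: $213,855,000.

$214,000,000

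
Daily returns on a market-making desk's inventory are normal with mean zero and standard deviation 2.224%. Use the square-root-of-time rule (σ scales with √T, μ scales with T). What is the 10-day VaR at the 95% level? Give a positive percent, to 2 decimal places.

At 95%, z = 1.645.
σ_{10d} = 2.224% × √10 = 7.033%.
VaR = 1.645 × 7.033% = 11.569%.

11.57%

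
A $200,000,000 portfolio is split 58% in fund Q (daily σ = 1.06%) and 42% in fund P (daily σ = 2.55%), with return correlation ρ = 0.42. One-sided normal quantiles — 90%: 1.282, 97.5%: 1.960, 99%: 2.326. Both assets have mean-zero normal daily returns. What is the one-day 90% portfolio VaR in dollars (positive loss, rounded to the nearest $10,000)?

σ_p² = 0.58²·1.06² + 0.42²·2.55² + 2·0.42·0.58·0.42·1.06·2.55 = 2.0781 (%²).
σ_p = √2.0781 = 1.442%.
VaR = 1.282 × 1.442% = 1.849%; on $200,000,000 that is $3,698,000.

$3,700,000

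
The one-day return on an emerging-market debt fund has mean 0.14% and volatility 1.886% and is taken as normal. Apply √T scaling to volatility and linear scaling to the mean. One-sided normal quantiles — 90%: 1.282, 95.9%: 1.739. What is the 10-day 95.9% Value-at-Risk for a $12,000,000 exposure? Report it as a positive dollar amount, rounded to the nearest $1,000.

$1,077,000

σ_{10d} = 1.886% × √10 = 5.964%; μ_{10d} = 10 × 0.14% = 1.400%.
VaR = −(1.400%) + 1.739 × 5.964% = 8.971%.
On $12,000,000: 0.08971 × $12,000,000 = $1,076,520.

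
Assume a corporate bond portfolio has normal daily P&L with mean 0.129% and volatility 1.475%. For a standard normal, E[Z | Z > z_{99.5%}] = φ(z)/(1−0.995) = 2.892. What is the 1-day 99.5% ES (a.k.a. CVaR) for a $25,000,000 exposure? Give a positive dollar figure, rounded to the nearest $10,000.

$1,030,000

ES = −(0.129%) + 1.475% × 2.892 = 4.137%.
On $25,000,000: 0.04137 × $25,000,000 = $1,034,250.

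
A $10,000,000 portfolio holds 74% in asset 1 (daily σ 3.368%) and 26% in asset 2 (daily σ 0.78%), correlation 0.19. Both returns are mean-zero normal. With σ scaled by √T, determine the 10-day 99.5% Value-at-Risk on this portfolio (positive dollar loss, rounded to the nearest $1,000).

σ_p = √(0.74²·3.368² + 0.26²·0.78² + 2·0.19·0.74·0.26·3.368·0.78) = 2.539%.
σ_{10d} = 2.539% × √10 = 8.029%.
z(99.5%) = 2.576.
VaR = 2.576 × 8.029% = 20.683%; on $10,000,000 that is $2,068,300.

$2,068,000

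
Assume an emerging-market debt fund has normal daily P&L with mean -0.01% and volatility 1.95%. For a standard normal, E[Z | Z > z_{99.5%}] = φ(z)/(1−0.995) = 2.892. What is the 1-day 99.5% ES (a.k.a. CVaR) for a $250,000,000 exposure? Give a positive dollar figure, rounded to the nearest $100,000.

$14,100,000

ES = −(-0.01%) + 1.95% × 2.892 = 5.649%.
On $250,000,000: 0.05649 × $250,000,000 = $14,122,500.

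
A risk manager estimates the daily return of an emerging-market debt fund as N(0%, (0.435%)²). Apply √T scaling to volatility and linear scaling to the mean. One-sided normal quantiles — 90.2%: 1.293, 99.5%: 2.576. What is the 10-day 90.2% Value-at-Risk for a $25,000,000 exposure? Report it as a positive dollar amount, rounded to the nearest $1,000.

$445,000

σ_{10d} = 0.435% × √10 = 1.376%.
VaR = 1.293 × 1.376% = 1.779%.
On $25,000,000: 0.01779 × $25,000,000 = $444,750.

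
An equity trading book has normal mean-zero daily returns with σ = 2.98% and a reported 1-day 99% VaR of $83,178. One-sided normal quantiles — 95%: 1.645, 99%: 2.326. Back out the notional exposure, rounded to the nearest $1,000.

$1,200,000

VaR as a fraction of value: z·σ = 2.326 × 2.98% = 6.93148%.
Position = $83,178 / 0.0693148 = $1,200,003.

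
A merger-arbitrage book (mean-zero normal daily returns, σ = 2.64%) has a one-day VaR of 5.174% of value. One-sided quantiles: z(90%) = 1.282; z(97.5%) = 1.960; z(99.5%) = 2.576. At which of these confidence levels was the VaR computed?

Implied z = VaR/σ = 5.174 / 2.64 = 1.960.
This matches z(97.5%) = 1.960.

97.5%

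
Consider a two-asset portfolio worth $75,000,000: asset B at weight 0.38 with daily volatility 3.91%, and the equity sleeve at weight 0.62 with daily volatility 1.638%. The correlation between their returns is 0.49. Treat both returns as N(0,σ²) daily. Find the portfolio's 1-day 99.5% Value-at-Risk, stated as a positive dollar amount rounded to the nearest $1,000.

$4,196,000

σ_p² = 0.38²·3.91² + 0.62²·1.638² + 2·0.49·0.38·0.62·3.91·1.638 = 4.7177 (%²).
σ_p = √4.7177 = 2.172%.
At 99.5%, z = 2.576.
VaR = 2.576 × 2.172% = 5.595%; on $75,000,000 that is $4,196,250.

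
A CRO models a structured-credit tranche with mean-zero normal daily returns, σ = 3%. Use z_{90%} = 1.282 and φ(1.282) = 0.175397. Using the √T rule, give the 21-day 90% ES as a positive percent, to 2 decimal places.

σ_{21d} = 3% × √21 = 13.748%.
ES multiplier = φ(z)/(1−α) = 0.175397/0.1 = 1.754.
ES = 13.748% × 1.754 = 24.114%.

24.11%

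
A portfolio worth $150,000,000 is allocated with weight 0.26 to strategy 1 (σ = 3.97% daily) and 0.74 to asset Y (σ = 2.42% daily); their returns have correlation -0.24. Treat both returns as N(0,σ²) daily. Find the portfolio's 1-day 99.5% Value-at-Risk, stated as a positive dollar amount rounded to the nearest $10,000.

$7,110,000

σ_p² = 0.26²·3.97² + 0.74²·2.42² + 2·-0.24·0.26·0.74·3.97·2.42 = 3.3851 (%²).
σ_p = √3.3851 = 1.840%.
At 99.5%, z = 2.576.
VaR = 2.576 × 1.840% = 4.740%; on $150,000,000 that is $7,110,000.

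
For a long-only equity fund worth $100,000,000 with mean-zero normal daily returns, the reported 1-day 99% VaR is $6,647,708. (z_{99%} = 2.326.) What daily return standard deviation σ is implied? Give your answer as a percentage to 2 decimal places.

VaR as a fraction: $6,647,708 / $100,000,000 = 6.648%.
σ = VaR / z = 6.648% / 2.326 = 2.858%.

2.86%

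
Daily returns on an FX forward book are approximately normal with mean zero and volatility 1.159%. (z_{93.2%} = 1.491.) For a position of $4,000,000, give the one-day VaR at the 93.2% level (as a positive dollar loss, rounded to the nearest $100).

VaR = z·σ = 1.491 × 1.159% = 1.728%.
On $4,000,000: 0.01728 × $4,000,000 = $69,120.

$69,100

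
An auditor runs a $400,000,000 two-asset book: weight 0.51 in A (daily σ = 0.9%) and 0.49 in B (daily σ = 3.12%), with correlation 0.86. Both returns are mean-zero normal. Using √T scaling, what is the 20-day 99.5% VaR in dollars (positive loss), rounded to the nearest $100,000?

σ_p = √(0.51²·0.9² + 0.49²·3.12² + 2·0.86·0.51·0.49·0.9·3.12) = 1.938%.
σ_{20d} = 1.938% × √20 = 8.667%.
z(99.5%) = 2.576.
VaR = 2.576 × 8.667% = 22.326%; on $400,000,000 that is $89,304,000.

$89,300,000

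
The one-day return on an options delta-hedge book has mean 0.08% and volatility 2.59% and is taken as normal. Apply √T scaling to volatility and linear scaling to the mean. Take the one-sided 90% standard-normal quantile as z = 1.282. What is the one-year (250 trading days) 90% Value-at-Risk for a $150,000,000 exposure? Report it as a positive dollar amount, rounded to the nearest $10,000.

$48,750,000

σ_{250d} = 2.59% × √250 = 40.951%; μ_{250d} = 250 × 0.08% = 20.000%.
VaR = −(20.000%) + 1.282 × 40.951% = 32.499%.
On $150,000,000: 0.32499 × $150,000,000 = $48,748,500.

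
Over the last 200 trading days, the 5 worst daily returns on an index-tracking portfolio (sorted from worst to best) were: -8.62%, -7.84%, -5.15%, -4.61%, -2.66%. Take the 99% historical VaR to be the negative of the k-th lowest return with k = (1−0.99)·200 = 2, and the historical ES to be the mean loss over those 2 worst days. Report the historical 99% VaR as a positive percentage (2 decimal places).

7.84%

k = 2; the 2nd lowest return is -7.84%, so VaR = 7.84%.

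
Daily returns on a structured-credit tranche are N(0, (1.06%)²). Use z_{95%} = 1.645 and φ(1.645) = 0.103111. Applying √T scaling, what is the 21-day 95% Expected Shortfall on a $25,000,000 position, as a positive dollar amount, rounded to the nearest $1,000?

$2,504,000

σ_{21d} = 1.06% × √21 = 4.858%.
ES multiplier = φ(z)/(1−α) = 0.103111/0.05 = 2.062.
ES = 4.858% × 2.062 = 10.017%; on $25,000,000: $2,504,250.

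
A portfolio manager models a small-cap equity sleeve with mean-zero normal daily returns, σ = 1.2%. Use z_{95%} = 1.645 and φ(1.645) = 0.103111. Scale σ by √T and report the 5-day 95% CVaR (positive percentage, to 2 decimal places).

σ_{5d} = 1.2% × √5 = 2.683%.
ES multiplier = φ(z)/(1−α) = 0.103111/0.05 = 2.062.
ES = 2.683% × 2.062 = 5.532%.

5.53%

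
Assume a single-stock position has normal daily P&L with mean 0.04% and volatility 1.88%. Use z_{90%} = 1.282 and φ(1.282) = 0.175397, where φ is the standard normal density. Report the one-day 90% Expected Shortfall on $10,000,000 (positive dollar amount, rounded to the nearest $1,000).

Tail multiplier: φ(z)/(1−α) = 0.175397 / 0.1 = 1.754.
ES = −(0.04%) + 1.88% × 1.754 = 3.258%.
On $10,000,000: 0.03258 × $10,000,000 = $325,800.

$326,000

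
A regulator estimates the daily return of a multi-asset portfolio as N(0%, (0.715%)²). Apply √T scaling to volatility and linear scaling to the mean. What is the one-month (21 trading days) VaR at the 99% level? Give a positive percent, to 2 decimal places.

7.62%

At 99%, z = 2.326.
σ_{21d} = 0.715% × √21 = 3.277%.
VaR = 2.326 × 3.277% = 7.622%.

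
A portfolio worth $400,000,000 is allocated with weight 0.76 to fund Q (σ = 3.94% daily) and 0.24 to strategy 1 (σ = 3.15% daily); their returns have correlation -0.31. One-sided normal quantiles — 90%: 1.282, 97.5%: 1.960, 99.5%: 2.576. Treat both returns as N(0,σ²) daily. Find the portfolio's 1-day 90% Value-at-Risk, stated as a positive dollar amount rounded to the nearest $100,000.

$14,600,000

σ_p² = 0.76²·3.94² + 0.24²·3.15² + 2·-0.31·0.76·0.24·3.94·3.15 = 8.1344 (%²).
σ_p = √8.1344 = 2.852%.
VaR = 1.282 × 2.852% = 3.656%; on $400,000,000 that is $14,624,000.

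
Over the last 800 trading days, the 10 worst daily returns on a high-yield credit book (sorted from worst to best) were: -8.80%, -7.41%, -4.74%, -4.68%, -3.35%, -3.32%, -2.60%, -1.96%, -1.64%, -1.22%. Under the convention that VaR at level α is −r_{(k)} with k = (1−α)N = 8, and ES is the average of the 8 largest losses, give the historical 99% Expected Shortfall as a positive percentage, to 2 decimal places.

4.61%

The 8 worst returns sum to -36.86%.
ES = −(-36.86%) / 8 = 4.6075% ≈ 4.61%.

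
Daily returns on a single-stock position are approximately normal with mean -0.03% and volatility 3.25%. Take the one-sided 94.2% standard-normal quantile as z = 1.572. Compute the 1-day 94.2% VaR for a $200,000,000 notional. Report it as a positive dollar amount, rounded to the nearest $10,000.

VaR = −μ + z·σ = −(-0.03%) + 1.572 × 3.25% = 5.139%.
On $200,000,000: 0.05139 × $200,000,000 = $10,278,000.

$10,280,000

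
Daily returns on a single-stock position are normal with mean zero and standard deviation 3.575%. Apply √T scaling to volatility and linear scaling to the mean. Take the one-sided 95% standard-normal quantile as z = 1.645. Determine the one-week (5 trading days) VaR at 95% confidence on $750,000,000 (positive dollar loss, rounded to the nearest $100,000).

$98,600,000

σ_{5d} = 3.575% × √5 = 7.994%.
VaR = 1.645 × 7.994% = 13.150%.
On $750,000,000: 0.13150 × $750,000,000 = $98,625,000.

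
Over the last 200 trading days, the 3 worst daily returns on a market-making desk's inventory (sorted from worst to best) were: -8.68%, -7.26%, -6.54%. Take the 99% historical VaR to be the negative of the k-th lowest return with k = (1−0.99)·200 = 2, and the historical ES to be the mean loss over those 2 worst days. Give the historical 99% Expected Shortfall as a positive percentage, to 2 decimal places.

7.97%

The 2 worst returns sum to -15.94%.
ES = −(-15.94%) / 2 = 7.97%.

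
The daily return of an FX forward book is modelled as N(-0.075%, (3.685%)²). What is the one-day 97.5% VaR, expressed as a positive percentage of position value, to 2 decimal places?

At 97.5% one-sided, z = 1.960.
VaR = −μ + z·σ = −(-0.075%) + 1.960 × 3.685% = 7.298%.

7.30%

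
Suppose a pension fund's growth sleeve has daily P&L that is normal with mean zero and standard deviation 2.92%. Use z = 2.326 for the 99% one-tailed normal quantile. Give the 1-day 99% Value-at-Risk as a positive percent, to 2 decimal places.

VaR = z·σ = 2.326 × 2.92% = 6.792%.

6.79%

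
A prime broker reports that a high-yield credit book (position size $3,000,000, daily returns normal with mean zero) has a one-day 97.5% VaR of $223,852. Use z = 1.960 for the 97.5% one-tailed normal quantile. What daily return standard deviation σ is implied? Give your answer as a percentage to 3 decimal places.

VaR as a fraction: $223,852 / $3,000,000 = 7.462%.
σ = VaR / z = 7.462% / 1.960 = 3.807%.

3.807%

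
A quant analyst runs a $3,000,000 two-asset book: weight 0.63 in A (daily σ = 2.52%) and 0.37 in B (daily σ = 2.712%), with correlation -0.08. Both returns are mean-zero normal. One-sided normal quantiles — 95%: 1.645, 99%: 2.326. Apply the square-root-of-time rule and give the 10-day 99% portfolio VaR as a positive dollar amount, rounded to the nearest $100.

$399,200

σ_p = √(0.63²·2.52² + 0.37²·2.712² + 2·-0.08·0.63·0.37·2.52·2.712) = 1.809%.
σ_{10d} = 1.809% × √10 = 5.721%.
VaR = 2.326 × 5.721% = 13.307%; on $3,000,000 that is $399,210.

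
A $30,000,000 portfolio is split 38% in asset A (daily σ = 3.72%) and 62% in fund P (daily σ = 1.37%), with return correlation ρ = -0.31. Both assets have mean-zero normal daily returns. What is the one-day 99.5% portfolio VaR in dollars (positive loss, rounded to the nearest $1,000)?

σ_p² = 0.38²·3.72² + 0.62²·1.37² + 2·-0.31·0.38·0.62·3.72·1.37 = 1.9753 (%²).
σ_p = √1.9753 = 1.405%.
At 99.5%, z = 2.576.
VaR = 2.576 × 1.405% = 3.619%; on $30,000,000 that is $1,085,700.

$1,086,000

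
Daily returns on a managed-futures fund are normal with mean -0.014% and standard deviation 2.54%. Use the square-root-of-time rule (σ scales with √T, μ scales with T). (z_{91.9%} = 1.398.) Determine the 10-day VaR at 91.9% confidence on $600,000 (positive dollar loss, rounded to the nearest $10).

$68,210

σ_{10d} = 2.54% × √10 = 8.032%; μ_{10d} = 10 × -0.014% = -0.140%.
VaR = −(-0.140%) + 1.398 × 8.032% = 11.369%.
On $600,000: 0.11369 × $600,000 = $68,214.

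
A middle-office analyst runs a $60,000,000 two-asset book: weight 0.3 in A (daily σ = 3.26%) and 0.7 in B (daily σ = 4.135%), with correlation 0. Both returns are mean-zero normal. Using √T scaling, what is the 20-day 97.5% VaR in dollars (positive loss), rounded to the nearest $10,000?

σ_p = √(0.3²·3.26² + 0.7²·4.135² + 2·0·0.3·0.7·3.26·4.135) = 3.055%.
σ_{20d} = 3.055% × √20 = 13.662%.
z(97.5%) = 1.960.
VaR = 1.960 × 13.662% = 26.778%; on $60,000,000 that is $16,066,800.

$16,070,000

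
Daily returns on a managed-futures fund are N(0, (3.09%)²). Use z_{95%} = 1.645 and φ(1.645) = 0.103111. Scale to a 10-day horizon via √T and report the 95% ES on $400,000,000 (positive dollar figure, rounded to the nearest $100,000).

$80,600,000

σ_{10d} = 3.09% × √10 = 9.771%.
ES multiplier = φ(z)/(1−α) = 0.103111/0.05 = 2.062.
ES = 9.771% × 2.062 = 20.148%; on $400,000,000: $80,592,000.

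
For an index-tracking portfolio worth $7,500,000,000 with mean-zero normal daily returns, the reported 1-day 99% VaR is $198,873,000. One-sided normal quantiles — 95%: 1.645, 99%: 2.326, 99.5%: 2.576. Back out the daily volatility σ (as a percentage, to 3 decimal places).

1.140%

VaR as a fraction: $198,873,000 / $7,500,000,000 = 2.652%.
σ = VaR / z = 2.652% / 2.326 = 1.140%.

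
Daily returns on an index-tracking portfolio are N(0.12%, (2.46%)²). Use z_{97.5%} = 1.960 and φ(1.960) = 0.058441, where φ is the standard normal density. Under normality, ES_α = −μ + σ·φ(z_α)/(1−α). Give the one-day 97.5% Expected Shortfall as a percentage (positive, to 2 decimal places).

5.63%

Tail multiplier: φ(z)/(1−α) = 0.058441 / 0.025 = 2.338.
ES = −(0.12%) + 2.46% × 2.338 = 5.631%.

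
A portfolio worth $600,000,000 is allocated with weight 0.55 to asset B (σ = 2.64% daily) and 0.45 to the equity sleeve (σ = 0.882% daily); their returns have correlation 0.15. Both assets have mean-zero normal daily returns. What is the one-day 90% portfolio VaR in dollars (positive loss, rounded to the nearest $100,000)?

$12,000,000

σ_p² = 0.55²·2.64² + 0.45²·0.882² + 2·0.15·0.55·0.45·2.64·0.882 = 2.4387 (%²).
σ_p = √2.4387 = 1.562%.
At 90%, z = 1.282.
VaR = 1.282 × 1.562% = 2.002%; on $600,000,000 that is $12,012,000.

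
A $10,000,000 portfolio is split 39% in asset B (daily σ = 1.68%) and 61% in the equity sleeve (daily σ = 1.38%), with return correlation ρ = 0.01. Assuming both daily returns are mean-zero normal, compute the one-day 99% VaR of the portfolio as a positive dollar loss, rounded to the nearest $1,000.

σ_p² = 0.39²·1.68² + 0.61²·1.38² + 2·0.01·0.39·0.61·1.68·1.38 = 1.1489 (%²).
σ_p = √1.1489 = 1.072%.
At 99%, z = 2.326.
VaR = 2.326 × 1.072% = 2.493%; on $10,000,000 that is $249,300.

$249,000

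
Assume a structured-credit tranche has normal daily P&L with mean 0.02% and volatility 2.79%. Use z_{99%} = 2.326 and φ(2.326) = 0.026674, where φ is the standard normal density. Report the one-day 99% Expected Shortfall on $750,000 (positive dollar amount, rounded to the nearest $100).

$55,700

Tail multiplier: φ(z)/(1−α) = 0.026674 / 0.01 = 2.667.
ES = −(0.02%) + 2.79% × 2.667 = 7.421%.
On $750,000: 0.07421 × $750,000 = $55,658.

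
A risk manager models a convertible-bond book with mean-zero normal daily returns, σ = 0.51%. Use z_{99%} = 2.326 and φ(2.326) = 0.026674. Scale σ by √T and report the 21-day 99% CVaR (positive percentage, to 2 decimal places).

σ_{21d} = 0.51% × √21 = 2.337%.
ES multiplier = φ(z)/(1−α) = 0.026674/0.01 = 2.667.
ES = 2.337% × 2.667 = 6.233%.

6.23%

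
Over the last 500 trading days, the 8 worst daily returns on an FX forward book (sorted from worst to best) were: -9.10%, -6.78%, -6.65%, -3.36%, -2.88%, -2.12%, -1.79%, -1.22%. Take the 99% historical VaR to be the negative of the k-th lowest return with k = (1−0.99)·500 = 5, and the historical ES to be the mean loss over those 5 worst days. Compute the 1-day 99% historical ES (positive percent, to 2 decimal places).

The 5 worst returns sum to -28.77%.
ES = −(-28.77%) / 5 = 5.754% ≈ 5.75%.

5.75%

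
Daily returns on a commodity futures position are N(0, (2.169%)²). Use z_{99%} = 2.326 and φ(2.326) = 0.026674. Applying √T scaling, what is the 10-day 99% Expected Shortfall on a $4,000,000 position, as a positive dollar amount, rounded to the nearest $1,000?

$732,000

σ_{10d} = 2.169% × √10 = 6.859%.
ES multiplier = φ(z)/(1−α) = 0.026674/0.01 = 2.667.
ES = 6.859% × 2.667 = 18.293%; on $4,000,000: $731,720.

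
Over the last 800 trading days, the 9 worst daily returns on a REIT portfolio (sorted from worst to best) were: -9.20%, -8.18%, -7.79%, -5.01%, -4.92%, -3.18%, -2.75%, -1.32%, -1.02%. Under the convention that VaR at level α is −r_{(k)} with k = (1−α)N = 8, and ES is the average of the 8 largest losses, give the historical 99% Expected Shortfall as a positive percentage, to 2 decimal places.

The 8 worst returns sum to -42.35%.
ES = −(-42.35%) / 8 = 5.29375% ≈ 5.29%.

5.29%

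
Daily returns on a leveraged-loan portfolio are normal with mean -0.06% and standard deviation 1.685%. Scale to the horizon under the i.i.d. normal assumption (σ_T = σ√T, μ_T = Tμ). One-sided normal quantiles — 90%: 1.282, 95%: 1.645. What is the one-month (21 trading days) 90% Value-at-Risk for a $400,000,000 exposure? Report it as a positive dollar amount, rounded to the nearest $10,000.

$44,640,000

σ_{21d} = 1.685% × √21 = 7.722%; μ_{21d} = 21 × -0.06% = -1.260%.
VaR = −(-1.260%) + 1.282 × 7.722% = 11.160%.
On $400,000,000: 0.11160 × $400,000,000 = $44,640,000.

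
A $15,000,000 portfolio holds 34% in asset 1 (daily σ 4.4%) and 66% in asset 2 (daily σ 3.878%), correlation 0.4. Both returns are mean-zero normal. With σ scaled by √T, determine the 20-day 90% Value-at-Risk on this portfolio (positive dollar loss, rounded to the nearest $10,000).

$2,960,000

σ_p = √(0.34²·4.4² + 0.66²·3.878² + 2·0.4·0.34·0.66·4.4·3.878) = 3.443%.
σ_{20d} = 3.443% × √20 = 15.398%.
z(90%) = 1.282.
VaR = 1.282 × 15.398% = 19.740%; on $15,000,000 that is $2,961,000.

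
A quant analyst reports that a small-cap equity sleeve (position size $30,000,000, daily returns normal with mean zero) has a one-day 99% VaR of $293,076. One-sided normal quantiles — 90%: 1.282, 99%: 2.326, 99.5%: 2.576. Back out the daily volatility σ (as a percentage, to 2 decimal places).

VaR as a fraction: $293,076 / $30,000,000 = 0.977%.
σ = VaR / z = 0.977% / 2.326 = 0.420%.

0.42%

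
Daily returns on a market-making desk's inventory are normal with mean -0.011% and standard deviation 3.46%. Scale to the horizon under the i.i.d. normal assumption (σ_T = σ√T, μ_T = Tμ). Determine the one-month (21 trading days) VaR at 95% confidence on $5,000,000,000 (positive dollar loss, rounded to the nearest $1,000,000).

At 95%, z = 1.645.
σ_{21d} = 3.46% × √21 = 15.856%; μ_{21d} = 21 × -0.011% = -0.231%.
VaR = −(-0.231%) + 1.645 × 15.856% = 26.314%.
On $5,000,000,000: 0.26314 × $5,000,000,000 = $1,315,700,000.

$1,316,000,000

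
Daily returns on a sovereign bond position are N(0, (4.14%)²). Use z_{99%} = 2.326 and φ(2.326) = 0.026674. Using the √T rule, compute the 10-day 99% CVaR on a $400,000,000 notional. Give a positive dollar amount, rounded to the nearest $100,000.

σ_{10d} = 4.14% × √10 = 13.092%.
ES multiplier = φ(z)/(1−α) = 0.026674/0.01 = 2.667.
ES = 13.092% × 2.667 = 34.916%; on $400,000,000: $139,664,000.

$139,700,000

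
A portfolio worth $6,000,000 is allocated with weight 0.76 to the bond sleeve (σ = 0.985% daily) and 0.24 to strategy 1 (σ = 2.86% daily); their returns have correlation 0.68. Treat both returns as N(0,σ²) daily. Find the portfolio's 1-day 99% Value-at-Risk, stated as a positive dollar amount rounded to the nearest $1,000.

$184,000

σ_p² = 0.76²·0.985² + 0.24²·2.86² + 2·0.68·0.76·0.24·0.985·2.86 = 1.7304 (%²).
σ_p = √1.7304 = 1.315%.
At 99%, z = 2.326.
VaR = 2.326 × 1.315% = 3.059%; on $6,000,000 that is $183,540.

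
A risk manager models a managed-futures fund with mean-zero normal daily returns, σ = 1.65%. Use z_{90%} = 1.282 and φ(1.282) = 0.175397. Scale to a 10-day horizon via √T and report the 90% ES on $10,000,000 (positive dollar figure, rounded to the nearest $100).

σ_{10d} = 1.65% × √10 = 5.218%.
ES multiplier = φ(z)/(1−α) = 0.175397/0.1 = 1.754.
ES = 5.218% × 1.754 = 9.152%; on $10,000,000: $915,200.

$915,200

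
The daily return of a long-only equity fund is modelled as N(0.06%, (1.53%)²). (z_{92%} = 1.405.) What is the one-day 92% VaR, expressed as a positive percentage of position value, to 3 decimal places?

VaR = −μ + z·σ = −(0.06%) + 1.405 × 1.53% = 2.090%.

2.090%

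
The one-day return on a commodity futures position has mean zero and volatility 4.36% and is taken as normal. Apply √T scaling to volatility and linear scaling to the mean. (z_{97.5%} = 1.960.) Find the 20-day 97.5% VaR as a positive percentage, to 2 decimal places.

σ_{20d} = 4.36% × √20 = 19.499%.
VaR = 1.960 × 19.499% = 38.218%.

38.22%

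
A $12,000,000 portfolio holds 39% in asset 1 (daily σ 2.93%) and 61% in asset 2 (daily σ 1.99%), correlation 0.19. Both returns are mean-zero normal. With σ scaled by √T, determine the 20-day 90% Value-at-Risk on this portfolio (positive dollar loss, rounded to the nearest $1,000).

$1,251,000

σ_p = √(0.39²·2.93² + 0.61²·1.99² + 2·0.19·0.39·0.61·2.93·1.99) = 1.818%.
σ_{20d} = 1.818% × √20 = 8.130%.
z(90%) = 1.282.
VaR = 1.282 × 8.130% = 10.423%; on $12,000,000 that is $1,250,760.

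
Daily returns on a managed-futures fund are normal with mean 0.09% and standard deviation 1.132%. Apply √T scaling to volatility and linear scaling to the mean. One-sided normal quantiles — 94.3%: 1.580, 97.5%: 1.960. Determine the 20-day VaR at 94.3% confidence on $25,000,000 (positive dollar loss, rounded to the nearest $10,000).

σ_{20d} = 1.132% × √20 = 5.062%; μ_{20d} = 20 × 0.09% = 1.800%.
VaR = −(1.800%) + 1.580 × 5.062% = 6.198%.
On $25,000,000: 0.06198 × $25,000,000 = $1,549,500.

$1,550,000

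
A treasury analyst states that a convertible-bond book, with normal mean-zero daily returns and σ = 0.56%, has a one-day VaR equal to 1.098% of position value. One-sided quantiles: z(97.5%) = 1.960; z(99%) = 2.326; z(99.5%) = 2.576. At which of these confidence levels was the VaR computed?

Implied z = VaR/σ = 1.098 / 0.56 = 1.961.
This matches z(97.5%) = 1.960.

97.5%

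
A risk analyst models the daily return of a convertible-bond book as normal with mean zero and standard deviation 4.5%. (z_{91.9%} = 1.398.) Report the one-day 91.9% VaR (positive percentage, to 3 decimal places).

6.291%

VaR = z·σ = 1.398 × 4.5% = 6.291%.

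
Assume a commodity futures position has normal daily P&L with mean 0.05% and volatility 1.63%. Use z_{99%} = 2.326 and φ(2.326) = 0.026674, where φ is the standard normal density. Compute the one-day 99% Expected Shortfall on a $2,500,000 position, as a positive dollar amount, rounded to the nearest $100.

Tail multiplier: φ(z)/(1−α) = 0.026674 / 0.01 = 2.667.
ES = −(0.05%) + 1.63% × 2.667 = 4.297%.
On $2,500,000: 0.04297 × $2,500,000 = $107,425.

$107,400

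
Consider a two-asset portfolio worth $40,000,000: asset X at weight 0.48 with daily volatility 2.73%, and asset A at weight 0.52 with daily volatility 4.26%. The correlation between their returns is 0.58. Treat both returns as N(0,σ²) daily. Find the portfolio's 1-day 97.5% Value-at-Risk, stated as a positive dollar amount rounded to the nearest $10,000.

σ_p² = 0.48²·2.73² + 0.52²·4.26² + 2·0.58·0.48·0.52·2.73·4.26 = 9.9915 (%²).
σ_p = √9.9915 = 3.161%.
At 97.5%, z = 1.960.
VaR = 1.960 × 3.161% = 6.196%; on $40,000,000 that is $2,478,400.

$2,480,000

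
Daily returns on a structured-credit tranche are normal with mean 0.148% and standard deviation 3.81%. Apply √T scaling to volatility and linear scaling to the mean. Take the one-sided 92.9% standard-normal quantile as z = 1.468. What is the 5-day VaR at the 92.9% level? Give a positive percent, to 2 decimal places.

σ_{5d} = 3.81% × √5 = 8.519%; μ_{5d} = 5 × 0.148% = 0.740%.
VaR = −(0.740%) + 1.468 × 8.519% = 11.766%.

11.77%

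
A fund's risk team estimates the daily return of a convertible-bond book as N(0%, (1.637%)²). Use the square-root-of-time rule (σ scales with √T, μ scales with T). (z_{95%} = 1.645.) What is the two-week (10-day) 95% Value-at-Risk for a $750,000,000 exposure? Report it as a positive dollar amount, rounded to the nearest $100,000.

$63,900,000

σ_{10d} = 1.637% × √10 = 5.177%.
VaR = 1.645 × 5.177% = 8.516%.
On $750,000,000: 0.08516 × $750,000,000 = $63,870,000.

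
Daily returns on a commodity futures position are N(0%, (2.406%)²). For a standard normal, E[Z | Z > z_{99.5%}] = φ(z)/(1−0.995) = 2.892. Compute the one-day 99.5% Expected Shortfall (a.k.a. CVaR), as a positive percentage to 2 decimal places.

ES = 2.406% × 2.892 = 6.958%.

6.96%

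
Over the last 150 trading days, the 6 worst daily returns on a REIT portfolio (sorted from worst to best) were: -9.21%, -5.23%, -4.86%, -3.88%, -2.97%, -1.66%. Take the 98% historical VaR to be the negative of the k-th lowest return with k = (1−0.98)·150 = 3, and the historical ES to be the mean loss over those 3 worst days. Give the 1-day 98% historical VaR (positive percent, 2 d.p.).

k = 3; the 3rd lowest return is -4.86%, so VaR = 4.86%.

4.86%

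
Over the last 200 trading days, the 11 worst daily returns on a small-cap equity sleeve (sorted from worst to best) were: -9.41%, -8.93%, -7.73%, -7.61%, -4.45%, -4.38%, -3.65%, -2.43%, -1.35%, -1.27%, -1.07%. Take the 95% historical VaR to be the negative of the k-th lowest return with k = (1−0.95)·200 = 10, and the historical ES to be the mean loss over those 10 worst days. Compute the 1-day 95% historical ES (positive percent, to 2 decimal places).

The 10 worst returns sum to -51.21%.
ES = −(-51.21%) / 10 = 5.121% ≈ 5.12%.

5.12%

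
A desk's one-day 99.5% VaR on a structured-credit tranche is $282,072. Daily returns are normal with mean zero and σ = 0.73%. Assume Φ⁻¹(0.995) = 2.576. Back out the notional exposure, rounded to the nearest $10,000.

VaR as a fraction of value: z·σ = 2.576 × 0.73% = 1.88048%.
Position = $282,072 / 0.0188048 = $15,000,000.

$15,000,000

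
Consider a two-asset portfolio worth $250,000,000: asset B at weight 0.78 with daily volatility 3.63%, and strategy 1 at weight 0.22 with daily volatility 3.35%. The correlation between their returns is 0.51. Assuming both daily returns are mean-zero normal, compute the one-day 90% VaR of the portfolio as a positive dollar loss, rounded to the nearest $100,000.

$10,500,000

σ_p² = 0.78²·3.63² + 0.22²·3.35² + 2·0.51·0.78·0.22·3.63·3.35 = 10.6885 (%²).
σ_p = √10.6885 = 3.269%.
At 90%, z = 1.282.
VaR = 1.282 × 3.269% = 4.191%; on $250,000,000 that is $10,477,500.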